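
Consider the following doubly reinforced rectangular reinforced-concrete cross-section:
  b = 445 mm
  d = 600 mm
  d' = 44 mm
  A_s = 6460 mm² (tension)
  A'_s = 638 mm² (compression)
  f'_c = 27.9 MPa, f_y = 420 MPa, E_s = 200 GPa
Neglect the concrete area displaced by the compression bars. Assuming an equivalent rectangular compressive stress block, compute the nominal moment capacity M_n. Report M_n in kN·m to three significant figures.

M_n ≈ 1330 kN·m

Assume both tension and compression steel yield.
Net tension couple steel: A_s − A'_s = 5822 mm².
a = (A_s − A'_s) f_y / (0.85 f'_c b) = 2445240/(0.85 × 27.9 × 445) = 231.71 mm.
c = a/β₁ = 231.71/0.85 = 272.60 mm; ε'_s = 0.003(c − d')/c = 0.0025 ≥ f_y/E_s = 0.0021, so compression steel does yield.
M_n = (A_s − A'_s) f_y (d − a/2) + A'_s f_y (d − d') = [2445240 × (600 − 115.855) + 267960 × (600 − 44)] × 10⁻⁶ = 1183.85 + 148.99 = 1332.84 kN·m.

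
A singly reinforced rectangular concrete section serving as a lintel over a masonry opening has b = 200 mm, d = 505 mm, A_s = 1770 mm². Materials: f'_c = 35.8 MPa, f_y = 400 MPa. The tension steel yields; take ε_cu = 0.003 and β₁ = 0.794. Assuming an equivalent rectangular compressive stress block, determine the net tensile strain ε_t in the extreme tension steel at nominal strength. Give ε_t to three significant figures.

ε_t ≈ 0.00734

a = A_s f_y/(0.85 f'_c b) = 116.33 mm.
β₁ = 0.794, so c = a/β₁ = 116.33/0.794 = 146.51 mm.
From the linear strain diagram with ε_cu = 0.003: ε_t = 0.003 (d − c)/c = 0.003 × (505 − 146.51)/146.51 = 0.00734.
Since ε_t ≥ 0.005, the section is tension-controlled.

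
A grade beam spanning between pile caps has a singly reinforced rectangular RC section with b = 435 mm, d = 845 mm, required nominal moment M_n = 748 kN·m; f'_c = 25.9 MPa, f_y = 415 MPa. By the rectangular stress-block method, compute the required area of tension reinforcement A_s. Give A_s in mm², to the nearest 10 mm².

With M_n = 0.85 f'_c a b (d − a/2), solve the quadratic for a:
a = d − √(d² − 2M_n/(0.85 f'_c b)) = 845 − √(845² − 2 × 748×10⁶/(0.85 × 25.9 × 435)) = 98.13 mm.
A_s = 0.85 f'_c a b / f_y = 0.85 × 25.9 × 98.13 × 435 / 415 = 2264.4 mm².

A_s ≈ 2260 mm²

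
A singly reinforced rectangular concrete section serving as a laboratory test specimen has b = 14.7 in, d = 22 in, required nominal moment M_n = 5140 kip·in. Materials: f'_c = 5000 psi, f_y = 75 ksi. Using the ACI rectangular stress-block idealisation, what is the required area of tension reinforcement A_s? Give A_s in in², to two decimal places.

A_s ≈ 3.44 in²

From M_n = 0.85 f'_c a b (d − a/2):
a = d − √(d² − 2M_n/(0.85 f'_c b)) = 22 − √(22² − 2 × 5140/(0.85 × 5 × 14.7)) = 4.127 in.
A_s = 0.85 f'_c a b / f_y = 0.85 × 5 × 4.127 × 14.7 / 75 = 3.438 in².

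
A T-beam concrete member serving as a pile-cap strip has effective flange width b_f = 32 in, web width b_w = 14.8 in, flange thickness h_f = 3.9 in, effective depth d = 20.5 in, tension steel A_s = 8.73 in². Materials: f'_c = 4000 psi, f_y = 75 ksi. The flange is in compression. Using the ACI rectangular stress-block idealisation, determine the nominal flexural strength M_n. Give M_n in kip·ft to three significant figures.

Tension: T = A_s f_y = 8.73 × 75 = 654.75 kips.
Try a within the flange: a = T/(0.85 f'_c b_f) = 654.75/(0.85 × 4 × 32) = 6.018 in.
a = 6.018 > h_f = 3.9 in: the block extends into the web. Split into flange-overhang and web parts.
C_f = 0.85 f'_c (b_f − b_w) h_f = 0.85 × 4 × (32 − 14.8) × 3.9 = 228.1 kips.
Remaining web compression depth: a_w = (T − C_f)/(0.85 f'_c b_w) = (654.75 − 228.1)/(0.85 × 4 × 14.8) = 8.479 in.
M_n = C_f(d − h_f/2) + (T − C_f)(d − a_w/2) = 228.1 × (20.5 − 1.95) + 426.65 × (20.5 − 4.2395) = 4231.3 + 6937.5 = 11168.8 kip·in.
M_n = 11168.8/12 = 930.73 kip·ft.

M_n ≈ 931 kip·ft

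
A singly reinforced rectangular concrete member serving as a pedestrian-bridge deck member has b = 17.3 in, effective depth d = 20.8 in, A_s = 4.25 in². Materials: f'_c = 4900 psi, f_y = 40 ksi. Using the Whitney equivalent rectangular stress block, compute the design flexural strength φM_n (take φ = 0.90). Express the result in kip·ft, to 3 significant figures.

φM_n ≈ 250 kip·ft

T = A_s f_y = 4.25 × 40 = 170 kips.
a = T/(0.85 f'_c b) = 170/(0.85 × 4.9 × 17.3) = 2.359 in.
M_n = T(d − a/2) = 170 × (20.8 − 1.1795) = 3335.5 kip·in = 3335.5/12 = 277.96 kip·ft.
φM_n = 0.90 × 277.96 = 250.16 kip·ft.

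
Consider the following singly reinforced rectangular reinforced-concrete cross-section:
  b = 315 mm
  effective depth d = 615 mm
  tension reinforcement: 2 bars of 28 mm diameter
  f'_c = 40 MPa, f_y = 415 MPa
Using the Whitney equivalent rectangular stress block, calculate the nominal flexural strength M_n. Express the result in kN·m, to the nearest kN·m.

M_n ≈ 302 kN·m

A_s = 2 × 616 = 1232 mm².
T = A_s f_y = 1232 × 415 = 511280 N = 511.28 kN.
From C = T: a = T/(0.85 f'_c b) = 511280/(0.85 × 40 × 315) = 47.74 mm.
M_n = T(d − a/2) = 511.28 kN × (615 − 23.87) mm = 302.23 kN·m.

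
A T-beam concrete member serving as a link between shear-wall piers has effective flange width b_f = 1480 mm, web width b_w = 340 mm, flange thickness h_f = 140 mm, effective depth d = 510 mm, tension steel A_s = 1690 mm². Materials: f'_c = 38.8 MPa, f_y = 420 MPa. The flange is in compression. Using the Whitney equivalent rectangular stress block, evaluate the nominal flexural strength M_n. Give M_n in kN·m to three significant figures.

Tension: T = A_s f_y = 1690 × 420 = 709800 N.
Try a within the flange: a = T/(0.85 f'_c b_f) = 709800/(0.85 × 38.8 × 1480) = 14.54 mm.
Since a = 14.54 ≤ h_f = 140 mm, the stress block lies entirely in the flange; analyse as a rectangular beam of width b_f.
M_n = T(d − a/2) = 709800 × (510 − 7.27) = 356.84 × 10⁶ N·mm.
M_n = 356.84 kN·m.

M_n ≈ 357 kN·m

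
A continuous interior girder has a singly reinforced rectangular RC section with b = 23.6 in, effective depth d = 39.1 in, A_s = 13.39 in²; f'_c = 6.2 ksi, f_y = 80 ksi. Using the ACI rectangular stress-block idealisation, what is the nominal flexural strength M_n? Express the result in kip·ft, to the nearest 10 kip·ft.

M_n ≈ 3110 kip·ft

T = A_s f_y = 13.39 × 80 = 1071.2 kips.
a = T/(0.85 f'_c b) = 1071.2/(0.85 × 6.2 × 23.6) = 8.613 in.
M_n = T(d − a/2) = 1071.2 × (39.1 − 4.3065) = 37270.8 kip·in = 37270.8/12 = 3105.90 kip·ft.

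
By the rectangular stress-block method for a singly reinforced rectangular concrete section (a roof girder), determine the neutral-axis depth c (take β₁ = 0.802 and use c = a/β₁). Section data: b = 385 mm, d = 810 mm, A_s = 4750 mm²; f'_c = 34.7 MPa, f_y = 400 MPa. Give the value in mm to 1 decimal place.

c ≈ 208.6 mm

T = A_s f_y = 4750 × 400 = 1900000 N = 1900 kN.
Setting C = 0.85 f'_c a b equal to T: a = 1900000/(0.85 × 34.7 × 385) = 167.319 mm.
With β₁ = 0.802, c = a/β₁ = 167.319/0.802 = 208.6 mm.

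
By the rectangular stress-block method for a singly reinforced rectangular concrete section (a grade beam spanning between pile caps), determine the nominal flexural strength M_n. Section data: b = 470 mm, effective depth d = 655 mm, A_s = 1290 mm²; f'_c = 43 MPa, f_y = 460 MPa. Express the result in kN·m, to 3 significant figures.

T = A_s f_y = 1290 × 460 = 593400 N = 593.4 kN.
From C = T: a = T/(0.85 f'_c b) = 593400/(0.85 × 43 × 470) = 34.54 mm.
M_n = T(d − a/2) = 593.4 kN × (655 − 17.27) mm = 378.43 kN·m.

M_n ≈ 378 kN·m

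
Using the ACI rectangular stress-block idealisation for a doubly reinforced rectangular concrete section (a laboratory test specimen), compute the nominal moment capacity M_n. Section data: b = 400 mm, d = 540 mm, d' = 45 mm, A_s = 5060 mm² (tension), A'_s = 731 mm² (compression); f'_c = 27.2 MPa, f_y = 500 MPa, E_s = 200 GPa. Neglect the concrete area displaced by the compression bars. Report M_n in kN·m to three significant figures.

M_n ≈ 1100 kN·m

Assume both tension and compression steel yield.
Net tension couple steel: A_s − A'_s = 4329 mm².
a = (A_s − A'_s) f_y / (0.85 f'_c b) = 2164500/(0.85 × 27.2 × 400) = 234.05 mm.
c = a/β₁ = 234.05/0.85 = 275.35 mm; ε'_s = 0.003(c − d')/c = 0.0025 ≥ f_y/E_s = 0.0025, so compression steel does yield.
M_n = (A_s − A'_s) f_y (d − a/2) + A'_s f_y (d − d') = [2164500 × (540 − 117.025) + 365500 × (540 − 45)] × 10⁻⁶ = 915.53 + 180.92 = 1096.45 kN·m.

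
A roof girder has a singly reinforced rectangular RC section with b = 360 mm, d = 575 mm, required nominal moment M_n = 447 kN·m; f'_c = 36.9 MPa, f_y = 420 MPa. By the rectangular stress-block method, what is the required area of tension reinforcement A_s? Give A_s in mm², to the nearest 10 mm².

A_s ≈ 1980 mm²

With M_n = 0.85 f'_c a b (d − a/2), solve the quadratic for a:
a = d − √(d² − 2M_n/(0.85 f'_c b)) = 575 − √(575² − 2 × 447×10⁶/(0.85 × 36.9 × 360)) = 73.55 mm.
A_s = 0.85 f'_c a b / f_y = 0.85 × 36.9 × 73.55 × 360 / 420 = 1977.3 mm².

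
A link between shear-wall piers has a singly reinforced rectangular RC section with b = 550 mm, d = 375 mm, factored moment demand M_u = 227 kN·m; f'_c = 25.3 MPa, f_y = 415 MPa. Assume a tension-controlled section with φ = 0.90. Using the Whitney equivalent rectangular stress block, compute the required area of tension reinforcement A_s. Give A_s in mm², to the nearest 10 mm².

M_n = M_u/φ = 227/0.90 = 252.222 kN·m.
With M_n = 0.85 f'_c a b (d − a/2), solve the quadratic for a:
a = d − √(d² − 2M_n/(0.85 f'_c b)) = 375 − √(375² − 2 × 252.222×10⁶/(0.85 × 25.3 × 550)) = 61.99 mm.
A_s = 0.85 f'_c a b / f_y = 0.85 × 25.3 × 61.99 × 550 / 415 = 1766.8 mm².

A_s ≈ 1770 mm²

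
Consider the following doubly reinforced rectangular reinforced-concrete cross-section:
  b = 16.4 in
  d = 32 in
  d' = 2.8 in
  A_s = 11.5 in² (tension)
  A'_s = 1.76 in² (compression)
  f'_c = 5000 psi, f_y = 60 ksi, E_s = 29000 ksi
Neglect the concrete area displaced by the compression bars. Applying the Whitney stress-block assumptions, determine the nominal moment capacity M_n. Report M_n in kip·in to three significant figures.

M_n ≈ 19300 kip·in

Assume both steels yield.
a = (A_s − A'_s) f_y/(0.85 f'_c b) = (11.5 − 1.76) × 60/(0.85 × 5 × 16.4) = 8.385 in.
c = a/β₁ = 8.385/0.8 = 10.481 in; ε'_s = 0.003(c − d')/c = 0.0022 ≥ ε_y = 0.0021, so the compression steel yields.
M_n = (A_s − A'_s) f_y (d − a/2) + A'_s f_y (d − d') = 584.4 × (32 − 4.1925) + 105.6 × (32 − 2.8) = 16250.7 + 3083.5 = 19334.2 kip·in.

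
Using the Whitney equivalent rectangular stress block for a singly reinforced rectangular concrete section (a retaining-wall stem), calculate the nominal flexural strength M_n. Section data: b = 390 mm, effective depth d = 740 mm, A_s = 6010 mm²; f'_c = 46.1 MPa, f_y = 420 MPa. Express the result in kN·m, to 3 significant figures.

T = A_s f_y = 6010 × 420 = 2524200 N = 2524.2 kN.
From C = T: a = T/(0.85 f'_c b) = 2524200/(0.85 × 46.1 × 390) = 165.17 mm.
M_n = T(d − a/2) = 2524.2 kN × (740 − 82.585) mm = 1659.45 kN·m.

M_n ≈ 1660 kN·m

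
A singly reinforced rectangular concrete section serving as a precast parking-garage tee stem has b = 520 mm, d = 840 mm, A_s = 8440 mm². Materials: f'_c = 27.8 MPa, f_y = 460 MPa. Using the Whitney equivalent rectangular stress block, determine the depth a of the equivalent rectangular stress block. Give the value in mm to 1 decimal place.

T = A_s f_y = 8440 × 460 = 3882400 N = 3882.4 kN.
Setting C = 0.85 f'_c a b equal to T: a = 3882400/(0.85 × 27.8 × 520) = 316.0 mm.

a ≈ 316.0 mm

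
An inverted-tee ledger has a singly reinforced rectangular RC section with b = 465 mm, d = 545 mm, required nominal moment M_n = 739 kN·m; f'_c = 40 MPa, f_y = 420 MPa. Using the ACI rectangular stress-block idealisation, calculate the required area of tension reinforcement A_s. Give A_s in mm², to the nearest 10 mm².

A_s ≈ 3530 mm²

With M_n = 0.85 f'_c a b (d − a/2), solve the quadratic for a:
a = d − √(d² − 2M_n/(0.85 f'_c b)) = 545 − √(545² − 2 × 739×10⁶/(0.85 × 40 × 465)) = 93.85 mm.
A_s = 0.85 f'_c a b / f_y = 0.85 × 40 × 93.85 × 465 / 420 = 3532.8 mm².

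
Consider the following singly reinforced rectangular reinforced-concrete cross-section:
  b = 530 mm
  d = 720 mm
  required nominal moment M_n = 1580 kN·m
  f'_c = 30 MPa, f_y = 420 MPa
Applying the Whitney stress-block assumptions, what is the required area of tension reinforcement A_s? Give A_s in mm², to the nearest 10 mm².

With M_n = 0.85 f'_c a b (d − a/2), solve the quadratic for a:
a = d − √(d² − 2M_n/(0.85 f'_c b)) = 720 − √(720² − 2 × 1580×10⁶/(0.85 × 30 × 530)) = 186.53 mm.
A_s = 0.85 f'_c a b / f_y = 0.85 × 30 × 186.53 × 530 / 420 = 6002.3 mm².

A_s ≈ 6000 mm²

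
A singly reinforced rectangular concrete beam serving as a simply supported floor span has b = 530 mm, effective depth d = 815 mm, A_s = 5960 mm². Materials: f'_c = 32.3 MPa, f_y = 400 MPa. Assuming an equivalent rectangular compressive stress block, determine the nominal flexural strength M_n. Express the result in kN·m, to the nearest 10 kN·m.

M_n ≈ 1750 kN·m

T = A_s f_y = 5960 × 400 = 2384000 N = 2384 kN.
From C = T: a = T/(0.85 f'_c b) = 2384000/(0.85 × 32.3 × 530) = 163.84 mm.
M_n = T(d − a/2) = 2384 kN × (815 − 81.92) mm = 1747.66 kN·m.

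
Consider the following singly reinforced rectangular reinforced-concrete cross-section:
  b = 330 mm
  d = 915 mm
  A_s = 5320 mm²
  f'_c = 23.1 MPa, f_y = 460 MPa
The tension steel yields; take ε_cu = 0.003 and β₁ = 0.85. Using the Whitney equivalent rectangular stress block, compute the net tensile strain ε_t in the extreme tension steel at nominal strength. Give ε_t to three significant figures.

ε_t ≈ 0.00318

a = A_s f_y/(0.85 f'_c b) = 377.68 mm.
β₁ = 0.85, so c = a/β₁ = 377.68/0.85 = 444.33 mm.
From the linear strain diagram with ε_cu = 0.003: ε_t = 0.003 (d − c)/c = 0.003 × (915 − 444.33)/444.33 = 0.00318.
ε_t < 0.004 — the section is over-reinforced for flexure under ACI limits.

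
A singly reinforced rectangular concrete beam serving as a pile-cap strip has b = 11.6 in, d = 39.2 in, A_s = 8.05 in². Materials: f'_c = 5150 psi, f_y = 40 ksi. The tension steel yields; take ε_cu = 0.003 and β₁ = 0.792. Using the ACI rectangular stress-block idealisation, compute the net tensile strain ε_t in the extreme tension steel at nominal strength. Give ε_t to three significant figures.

a = A_s f_y/(0.85 f'_c b) = 6.341 in.
β₁ = 0.792, so c = a/β₁ = 6.341/0.792 = 8.006 in.
From the linear strain diagram with ε_cu = 0.003: ε_t = 0.003 (d − c)/c = 0.003 × (39.2 − 8.006)/8.006 = 0.0117.
Since ε_t ≥ 0.005, the section is tension-controlled.

ε_t ≈ 0.0117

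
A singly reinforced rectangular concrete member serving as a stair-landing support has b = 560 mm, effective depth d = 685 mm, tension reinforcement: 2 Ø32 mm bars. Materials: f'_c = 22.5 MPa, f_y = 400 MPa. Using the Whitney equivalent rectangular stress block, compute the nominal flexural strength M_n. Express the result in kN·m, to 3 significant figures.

M_n ≈ 421 kN·m

A_s = 2 × 804 = 1608 mm².
T = A_s f_y = 1608 × 400 = 643200 N = 643.2 kN.
From C = T: a = T/(0.85 f'_c b) = 643200/(0.85 × 22.5 × 560) = 60.06 mm.
M_n = T(d − a/2) = 643.2 kN × (685 − 30.03) mm = 421.28 kN·m.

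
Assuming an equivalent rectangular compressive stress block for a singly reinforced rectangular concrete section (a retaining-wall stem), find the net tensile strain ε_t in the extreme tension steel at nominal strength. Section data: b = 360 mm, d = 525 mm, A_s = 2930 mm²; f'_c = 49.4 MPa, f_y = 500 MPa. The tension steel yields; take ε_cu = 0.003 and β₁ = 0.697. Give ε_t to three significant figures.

a = A_s f_y/(0.85 f'_c b) = 96.91 mm.
β₁ = 0.697, so c = a/β₁ = 96.91/0.697 = 139.04 mm.
From the linear strain diagram with ε_cu = 0.003: ε_t = 0.003 (d − c)/c = 0.003 × (525 − 139.04)/139.04 = 0.00833.
Since ε_t ≥ 0.005, the section is tension-controlled.

ε_t ≈ 0.00833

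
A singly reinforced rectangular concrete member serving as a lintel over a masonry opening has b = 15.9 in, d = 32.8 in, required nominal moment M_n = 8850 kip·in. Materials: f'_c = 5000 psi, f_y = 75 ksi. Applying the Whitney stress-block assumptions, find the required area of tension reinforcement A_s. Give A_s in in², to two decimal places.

From M_n = 0.85 f'_c a b (d − a/2):
a = d − √(d² − 2M_n/(0.85 f'_c b)) = 32.8 − √(32.8² − 2 × 8850/(0.85 × 5 × 15.9)) = 4.271 in.
A_s = 0.85 f'_c a b / f_y = 0.85 × 5 × 4.271 × 15.9 / 75 = 3.848 in².

A_s ≈ 3.85 in²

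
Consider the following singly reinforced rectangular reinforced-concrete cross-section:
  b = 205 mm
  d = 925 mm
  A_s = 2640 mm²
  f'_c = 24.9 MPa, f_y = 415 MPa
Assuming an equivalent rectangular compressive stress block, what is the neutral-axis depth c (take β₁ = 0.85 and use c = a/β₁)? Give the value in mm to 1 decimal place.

c ≈ 297.1 mm

T = A_s f_y = 2640 × 415 = 1095600 N = 1095.6 kN.
Setting C = 0.85 f'_c a b equal to T: a = 1095600/(0.85 × 24.9 × 205) = 252.511 mm.
With β₁ = 0.85, c = a/β₁ = 252.511/0.85 = 297.1 mm.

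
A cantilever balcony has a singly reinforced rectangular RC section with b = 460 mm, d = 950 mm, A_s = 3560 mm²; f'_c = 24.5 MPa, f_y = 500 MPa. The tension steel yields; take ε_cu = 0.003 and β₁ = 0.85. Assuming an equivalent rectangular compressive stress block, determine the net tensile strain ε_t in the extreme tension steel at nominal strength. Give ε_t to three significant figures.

ε_t ≈ 0.0100

a = A_s f_y/(0.85 f'_c b) = 185.81 mm.
β₁ = 0.85, so c = a/β₁ = 185.81/0.85 = 218.60 mm.
From the linear strain diagram with ε_cu = 0.003: ε_t = 0.003 (d − c)/c = 0.003 × (950 − 218.60)/218.60 = 0.0100.
Since ε_t ≥ 0.005, the section is tension-controlled.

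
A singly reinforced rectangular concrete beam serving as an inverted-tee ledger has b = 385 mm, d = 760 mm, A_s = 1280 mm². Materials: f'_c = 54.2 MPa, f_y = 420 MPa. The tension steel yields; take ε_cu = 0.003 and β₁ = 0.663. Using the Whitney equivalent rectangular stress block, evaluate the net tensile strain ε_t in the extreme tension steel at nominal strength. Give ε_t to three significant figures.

ε_t ≈ 0.0469

a = A_s f_y/(0.85 f'_c b) = 30.31 mm.
β₁ = 0.663, so c = a/β₁ = 30.31/0.663 = 45.72 mm.
From the linear strain diagram with ε_cu = 0.003: ε_t = 0.003 (d − c)/c = 0.003 × (760 − 45.72)/45.72 = 0.0469.
Since ε_t ≥ 0.005, the section is tension-controlled.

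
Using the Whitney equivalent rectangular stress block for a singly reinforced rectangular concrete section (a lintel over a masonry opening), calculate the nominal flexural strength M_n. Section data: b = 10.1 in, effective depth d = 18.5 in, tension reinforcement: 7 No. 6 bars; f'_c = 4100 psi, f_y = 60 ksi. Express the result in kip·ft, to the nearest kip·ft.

A_s = 7 × 0.44 = 3.08 in².
T = A_s f_y = 3.08 × 60 = 184.8 kips.
a = T/(0.85 f'_c b) = 184.8/(0.85 × 4.1 × 10.1) = 5.250 in.
M_n = T(d − a/2) = 184.8 × (18.5 − 2.625) = 2933.7 kip·in = 2933.7/12 = 244.48 kip·ft.

M_n ≈ 244 kip·ft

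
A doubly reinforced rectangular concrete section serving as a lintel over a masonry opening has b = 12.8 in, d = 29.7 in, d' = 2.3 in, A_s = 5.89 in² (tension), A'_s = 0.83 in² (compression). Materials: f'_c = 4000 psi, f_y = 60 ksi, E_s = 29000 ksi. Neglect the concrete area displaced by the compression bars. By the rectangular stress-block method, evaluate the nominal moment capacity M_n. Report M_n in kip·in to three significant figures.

M_n ≈ 9320 kip·in

Assume both steels yield.
a = (A_s − A'_s) f_y/(0.85 f'_c b) = (5.89 − 0.83) × 60/(0.85 × 4 × 12.8) = 6.976 in.
c = a/β₁ = 6.976/0.85 = 8.207 in; ε'_s = 0.003(c − d')/c = 0.0022 ≥ ε_y = 0.0021, so the compression steel yields.
M_n = (A_s − A'_s) f_y (d − a/2) + A'_s f_y (d − d') = 303.6 × (29.7 − 3.488) + 49.8 × (29.7 − 2.3) = 7958.0 + 1364.5 = 9322.5 kip·in.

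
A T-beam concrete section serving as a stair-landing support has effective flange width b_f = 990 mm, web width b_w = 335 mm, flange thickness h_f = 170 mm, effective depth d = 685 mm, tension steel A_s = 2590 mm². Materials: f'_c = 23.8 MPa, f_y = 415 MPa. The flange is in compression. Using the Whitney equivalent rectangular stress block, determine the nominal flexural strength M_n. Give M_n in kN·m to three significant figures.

M_n ≈ 707 kN·m

Tension: T = A_s f_y = 2590 × 415 = 1074850 N.
Try a within the flange: a = T/(0.85 f'_c b_f) = 1074850/(0.85 × 23.8 × 990) = 53.67 mm.
Since a = 53.67 ≤ h_f = 170 mm, the stress block lies entirely in the flange; analyse as a rectangular beam of width b_f.
M_n = T(d − a/2) = 1074850 × (685 − 26.835) = 707.43 × 10⁶ N·mm.
M_n = 707.43 kN·m.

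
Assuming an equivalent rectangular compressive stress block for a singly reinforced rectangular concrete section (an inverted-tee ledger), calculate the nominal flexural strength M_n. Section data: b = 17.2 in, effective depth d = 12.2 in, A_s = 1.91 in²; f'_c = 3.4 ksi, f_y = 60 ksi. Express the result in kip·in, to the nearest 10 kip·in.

T = A_s f_y = 1.91 × 60 = 114.6 kips.
a = T/(0.85 f'_c b) = 114.6/(0.85 × 3.4 × 17.2) = 2.305 in.
M_n = T(d − a/2) = 114.6 × (12.2 − 1.1525) = 1266.0 kip·in.

M_n ≈ 1270 kip·in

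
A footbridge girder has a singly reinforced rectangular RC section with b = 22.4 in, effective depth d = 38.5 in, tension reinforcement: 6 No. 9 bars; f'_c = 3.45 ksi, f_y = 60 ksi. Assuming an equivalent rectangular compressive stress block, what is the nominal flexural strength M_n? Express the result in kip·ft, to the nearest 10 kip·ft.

M_n ≈ 1070 kip·ft

A_s = 6 × 1 = 6 in².
T = A_s f_y = 6 × 60 = 360 kips.
a = T/(0.85 f'_c b) = 360/(0.85 × 3.45 × 22.4) = 5.480 in.
M_n = T(d − a/2) = 360 × (38.5 − 2.74) = 12873.6 kip·in = 12873.6/12 = 1072.80 kip·ft.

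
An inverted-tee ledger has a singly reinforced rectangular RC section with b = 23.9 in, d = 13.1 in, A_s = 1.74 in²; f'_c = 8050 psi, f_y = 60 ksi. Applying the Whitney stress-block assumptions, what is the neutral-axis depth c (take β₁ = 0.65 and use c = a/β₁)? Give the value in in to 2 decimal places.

c ≈ 0.98 in

T = A_s f_y = 1.74 × 60 = 104.4 kips.
a = T/(0.85 f'_c b) = 104.4/(0.85 × 8.05 × 23.9) = 0.6384 in.
With β₁ = 0.65, c = a/β₁ = 0.6384/0.65 = 0.98 in.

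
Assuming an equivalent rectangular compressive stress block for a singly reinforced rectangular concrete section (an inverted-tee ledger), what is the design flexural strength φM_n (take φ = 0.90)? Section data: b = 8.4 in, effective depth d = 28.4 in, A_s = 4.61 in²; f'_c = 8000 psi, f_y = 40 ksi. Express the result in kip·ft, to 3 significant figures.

T = A_s f_y = 4.61 × 40 = 184.4 kips.
a = T/(0.85 f'_c b) = 184.4/(0.85 × 8 × 8.4) = 3.228 in.
M_n = T(d − a/2) = 184.4 × (28.4 − 1.614) = 4939.3 kip·in = 4939.3/12 = 411.61 kip·ft.
φM_n = 0.90 × 411.61 = 370.45 kip·ft.

φM_n ≈ 370 kip·ft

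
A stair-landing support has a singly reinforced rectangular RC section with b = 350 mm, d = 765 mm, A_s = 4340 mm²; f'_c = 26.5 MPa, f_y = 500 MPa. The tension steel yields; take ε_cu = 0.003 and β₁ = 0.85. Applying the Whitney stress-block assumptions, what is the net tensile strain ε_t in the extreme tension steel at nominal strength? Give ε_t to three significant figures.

a = A_s f_y/(0.85 f'_c b) = 275.25 mm.
β₁ = 0.85, so c = a/β₁ = 275.25/0.85 = 323.82 mm.
From the linear strain diagram with ε_cu = 0.003: ε_t = 0.003 (d − c)/c = 0.003 × (765 − 323.82)/323.82 = 0.00409.
ε_t is between 0.004 and 0.005 — transition zone.

ε_t ≈ 0.00409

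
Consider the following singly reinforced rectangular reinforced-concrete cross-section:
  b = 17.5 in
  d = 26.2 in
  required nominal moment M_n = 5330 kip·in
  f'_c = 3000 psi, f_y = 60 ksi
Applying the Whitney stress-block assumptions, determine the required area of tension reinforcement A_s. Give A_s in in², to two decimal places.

A_s ≈ 3.75 in²

From M_n = 0.85 f'_c a b (d − a/2):
a = d − √(d² − 2M_n/(0.85 f'_c b)) = 26.2 − √(26.2² − 2 × 5330/(0.85 × 3 × 17.5)) = 5.044 in.
A_s = 0.85 f'_c a b / f_y = 0.85 × 3 × 5.044 × 17.5 / 60 = 3.751 in².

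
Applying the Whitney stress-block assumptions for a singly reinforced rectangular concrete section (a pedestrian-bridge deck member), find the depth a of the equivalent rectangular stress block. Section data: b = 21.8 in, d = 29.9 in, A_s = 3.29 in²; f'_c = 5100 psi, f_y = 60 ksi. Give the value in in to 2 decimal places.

a ≈ 2.09 in

T = A_s f_y = 3.29 × 60 = 197.4 kips.
a = T/(0.85 f'_c b) = 197.4/(0.85 × 5.1 × 21.8) = 2.09 in.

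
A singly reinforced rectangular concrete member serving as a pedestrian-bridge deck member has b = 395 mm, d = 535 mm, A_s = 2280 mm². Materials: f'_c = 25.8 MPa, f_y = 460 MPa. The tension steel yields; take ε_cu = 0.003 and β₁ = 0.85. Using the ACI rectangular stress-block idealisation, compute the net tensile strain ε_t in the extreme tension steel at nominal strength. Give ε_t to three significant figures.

ε_t ≈ 0.00827

a = A_s f_y/(0.85 f'_c b) = 121.08 mm.
β₁ = 0.85, so c = a/β₁ = 121.08/0.85 = 142.45 mm.
From the linear strain diagram with ε_cu = 0.003: ε_t = 0.003 (d − c)/c = 0.003 × (535 − 142.45)/142.45 = 0.00827.
Since ε_t ≥ 0.005, the section is tension-controlled.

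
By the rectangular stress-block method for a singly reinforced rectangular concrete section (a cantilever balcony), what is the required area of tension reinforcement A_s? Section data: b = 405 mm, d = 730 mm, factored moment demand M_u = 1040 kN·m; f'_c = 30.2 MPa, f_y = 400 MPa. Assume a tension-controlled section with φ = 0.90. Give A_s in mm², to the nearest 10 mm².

M_n = M_u/φ = 1040/0.90 = 1155.56 kN·m.
With M_n = 0.85 f'_c a b (d − a/2), solve the quadratic for a:
a = d − √(d² − 2M_n/(0.85 f'_c b)) = 730 − √(730² − 2 × 1155.56×10⁶/(0.85 × 30.2 × 405)) = 172.69 mm.
A_s = 0.85 f'_c a b / f_y = 0.85 × 30.2 × 172.69 × 405 / 400 = 4488.4 mm².

A_s ≈ 4490 mm²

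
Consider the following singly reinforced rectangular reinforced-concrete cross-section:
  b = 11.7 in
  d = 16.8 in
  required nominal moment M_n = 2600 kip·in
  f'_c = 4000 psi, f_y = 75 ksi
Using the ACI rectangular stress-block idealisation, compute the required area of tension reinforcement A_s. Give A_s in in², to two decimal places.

A_s ≈ 2.38 in²

From M_n = 0.85 f'_c a b (d − a/2):
a = d − √(d² − 2M_n/(0.85 f'_c b)) = 16.8 − √(16.8² − 2 × 2600/(0.85 × 4 × 11.7)) = 4.491 in.
A_s = 0.85 f'_c a b / f_y = 0.85 × 4 × 4.491 × 11.7 / 75 = 2.382 in².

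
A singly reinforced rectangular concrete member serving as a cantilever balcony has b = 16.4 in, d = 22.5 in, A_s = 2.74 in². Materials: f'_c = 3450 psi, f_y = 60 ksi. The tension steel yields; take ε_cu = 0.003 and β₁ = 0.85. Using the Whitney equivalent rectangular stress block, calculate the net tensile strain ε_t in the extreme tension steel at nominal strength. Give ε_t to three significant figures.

ε_t ≈ 0.0138

a = A_s f_y/(0.85 f'_c b) = 3.418 in.
β₁ = 0.85, so c = a/β₁ = 3.418/0.85 = 4.021 in.
From the linear strain diagram with ε_cu = 0.003: ε_t = 0.003 (d − c)/c = 0.003 × (22.5 − 4.021)/4.021 = 0.0138.
Since ε_t ≥ 0.005, the section is tension-controlled.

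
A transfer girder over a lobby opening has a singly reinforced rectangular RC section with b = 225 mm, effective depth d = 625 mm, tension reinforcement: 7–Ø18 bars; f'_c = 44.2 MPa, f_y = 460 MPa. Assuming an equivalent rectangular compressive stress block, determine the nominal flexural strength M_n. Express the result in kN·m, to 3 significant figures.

A_s = 7 × 254 = 1778 mm².
T = A_s f_y = 1778 × 460 = 817880 N = 817.88 kN.
From C = T: a = T/(0.85 f'_c b) = 817880/(0.85 × 44.2 × 225) = 96.75 mm.
M_n = T(d − a/2) = 817.88 kN × (625 − 48.375) mm = 471.61 kN·m.

M_n ≈ 472 kN·m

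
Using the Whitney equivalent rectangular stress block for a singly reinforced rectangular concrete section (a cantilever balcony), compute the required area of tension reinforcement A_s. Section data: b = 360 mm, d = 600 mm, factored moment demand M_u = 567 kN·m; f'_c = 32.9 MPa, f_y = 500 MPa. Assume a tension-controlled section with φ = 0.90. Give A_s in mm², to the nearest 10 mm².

M_n = M_u/φ = 567/0.90 = 630 kN·m.
With M_n = 0.85 f'_c a b (d − a/2), solve the quadratic for a:
a = d − √(d² − 2M_n/(0.85 f'_c b)) = 600 − √(600² − 2 × 630×10⁶/(0.85 × 32.9 × 360)) = 115.39 mm.
A_s = 0.85 f'_c a b / f_y = 0.85 × 32.9 × 115.39 × 360 / 500 = 2323.4 mm².

A_s ≈ 2320 mm²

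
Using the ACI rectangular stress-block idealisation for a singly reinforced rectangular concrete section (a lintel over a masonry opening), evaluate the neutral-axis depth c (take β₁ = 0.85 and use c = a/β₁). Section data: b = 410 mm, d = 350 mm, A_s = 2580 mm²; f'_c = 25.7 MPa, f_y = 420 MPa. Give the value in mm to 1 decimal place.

c ≈ 142.3 mm

T = A_s f_y = 2580 × 420 = 1083600 N = 1083.6 kN.
Setting C = 0.85 f'_c a b equal to T: a = 1083600/(0.85 × 25.7 × 410) = 120.985 mm.
With β₁ = 0.85, c = a/β₁ = 120.985/0.85 = 142.3 mm.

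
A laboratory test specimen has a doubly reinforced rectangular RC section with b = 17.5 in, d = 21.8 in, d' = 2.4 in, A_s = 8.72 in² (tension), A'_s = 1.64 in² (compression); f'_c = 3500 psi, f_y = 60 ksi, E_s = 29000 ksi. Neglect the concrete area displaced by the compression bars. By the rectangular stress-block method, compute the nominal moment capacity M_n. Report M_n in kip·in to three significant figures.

M_n ≈ 9440 kip·in

Assume both steels yield.
a = (A_s − A'_s) f_y/(0.85 f'_c b) = (8.72 − 1.64) × 60/(0.85 × 3.5 × 17.5) = 8.159 in.
c = a/β₁ = 8.159/0.85 = 9.599 in; ε'_s = 0.003(c − d')/c = 0.0022 ≥ ε_y = 0.0021, so the compression steel yields.
M_n = (A_s − A'_s) f_y (d − a/2) + A'_s f_y (d − d') = 424.8 × (21.8 − 4.0795) + 98.4 × (21.8 − 2.4) = 7527.7 + 1909.0 = 9436.7 kip·in.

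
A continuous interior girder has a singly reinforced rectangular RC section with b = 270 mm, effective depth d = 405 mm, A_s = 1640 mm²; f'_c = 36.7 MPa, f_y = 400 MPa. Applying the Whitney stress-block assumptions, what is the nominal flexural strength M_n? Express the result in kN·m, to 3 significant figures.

M_n ≈ 240 kN·m

T = A_s f_y = 1640 × 400 = 656000 N = 656 kN.
From C = T: a = T/(0.85 f'_c b) = 656000/(0.85 × 36.7 × 270) = 77.89 mm.
M_n = T(d − a/2) = 656 kN × (405 − 38.945) mm = 240.13 kN·m.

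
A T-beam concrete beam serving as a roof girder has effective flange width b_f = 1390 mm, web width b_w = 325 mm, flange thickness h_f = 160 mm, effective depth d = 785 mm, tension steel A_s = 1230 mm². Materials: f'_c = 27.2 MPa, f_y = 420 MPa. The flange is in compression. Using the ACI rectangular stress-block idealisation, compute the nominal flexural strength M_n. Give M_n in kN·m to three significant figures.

Tension: T = A_s f_y = 1230 × 420 = 516600 N.
Try a within the flange: a = T/(0.85 f'_c b_f) = 516600/(0.85 × 27.2 × 1390) = 16.08 mm.
Since a = 16.08 ≤ h_f = 160 mm, the stress block lies entirely in the flange; analyse as a rectangular beam of width b_f.
M_n = T(d − a/2) = 516600 × (785 − 8.04) = 401.38 × 10⁶ N·mm.
M_n = 401.38 kN·m.

M_n ≈ 401 kN·m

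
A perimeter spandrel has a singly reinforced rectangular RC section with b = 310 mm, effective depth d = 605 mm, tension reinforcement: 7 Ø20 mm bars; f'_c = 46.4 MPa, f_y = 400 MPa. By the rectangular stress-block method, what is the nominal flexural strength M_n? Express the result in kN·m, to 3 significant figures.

A_s = 7 × 314 = 2198 mm².
T = A_s f_y = 2198 × 400 = 879200 N = 879.2 kN.
From C = T: a = T/(0.85 f'_c b) = 879200/(0.85 × 46.4 × 310) = 71.91 mm.
M_n = T(d − a/2) = 879.2 kN × (605 − 35.955) mm = 500.30 kN·m.

M_n ≈ 500 kN·m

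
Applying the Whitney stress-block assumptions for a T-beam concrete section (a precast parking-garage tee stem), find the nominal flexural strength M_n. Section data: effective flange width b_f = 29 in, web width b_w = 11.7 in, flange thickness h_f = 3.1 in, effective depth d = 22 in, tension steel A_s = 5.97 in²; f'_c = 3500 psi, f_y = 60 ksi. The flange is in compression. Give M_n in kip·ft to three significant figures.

Tension: T = A_s f_y = 5.97 × 60 = 358.2 kips.
Try a within the flange: a = T/(0.85 f'_c b_f) = 358.2/(0.85 × 3.5 × 29) = 4.152 in.
a = 4.152 > h_f = 3.1 in: the block extends into the web. Split into flange-overhang and web parts.
C_f = 0.85 f'_c (b_f − b_w) h_f = 0.85 × 3.5 × (29 − 11.7) × 3.1 = 159.5 kips.
Remaining web compression depth: a_w = (T − C_f)/(0.85 f'_c b_w) = (358.2 − 159.5)/(0.85 × 3.5 × 11.7) = 5.709 in.
M_n = C_f(d − h_f/2) + (T − C_f)(d − a_w/2) = 159.5 × (22 − 1.55) + 198.7 × (22 − 2.8545) = 3261.8 + 3804.2 = 7066.0 kip·in.
M_n = 7066.0/12 = 588.83 kip·ft.

M_n ≈ 589 kip·ft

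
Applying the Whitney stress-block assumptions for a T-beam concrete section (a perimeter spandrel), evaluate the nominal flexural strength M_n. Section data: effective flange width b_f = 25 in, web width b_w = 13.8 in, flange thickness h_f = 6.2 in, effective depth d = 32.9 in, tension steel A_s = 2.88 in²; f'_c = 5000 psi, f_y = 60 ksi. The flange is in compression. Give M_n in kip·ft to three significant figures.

M_n ≈ 462 kip·ft

Tension: T = A_s f_y = 2.88 × 60 = 172.8 kips.
Try a within the flange: a = T/(0.85 f'_c b_f) = 172.8/(0.85 × 5 × 25) = 1.626 in.
Since a = 1.626 ≤ h_f = 6.2 in, the stress block lies entirely in the flange; analyse as a rectangular beam of width b_f.
M_n = T(d − a/2) = 172.8 × (32.9 − 0.813) = 5544.6 kip·in.
M_n = 5544.6/12 = 462.05 kip·ft.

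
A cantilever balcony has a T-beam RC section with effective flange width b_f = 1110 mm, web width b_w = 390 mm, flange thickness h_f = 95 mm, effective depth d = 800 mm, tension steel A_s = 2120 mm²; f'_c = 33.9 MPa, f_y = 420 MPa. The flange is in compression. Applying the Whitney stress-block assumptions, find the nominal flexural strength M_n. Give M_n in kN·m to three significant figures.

Tension: T = A_s f_y = 2120 × 420 = 890400 N.
Try a within the flange: a = T/(0.85 f'_c b_f) = 890400/(0.85 × 33.9 × 1110) = 27.84 mm.
Since a = 27.84 ≤ h_f = 95 mm, the stress block lies entirely in the flange; analyse as a rectangular beam of width b_f.
M_n = T(d − a/2) = 890400 × (800 − 13.92) = 699.93 × 10⁶ N·mm.
M_n = 699.93 kN·m.

M_n ≈ 700 kN·m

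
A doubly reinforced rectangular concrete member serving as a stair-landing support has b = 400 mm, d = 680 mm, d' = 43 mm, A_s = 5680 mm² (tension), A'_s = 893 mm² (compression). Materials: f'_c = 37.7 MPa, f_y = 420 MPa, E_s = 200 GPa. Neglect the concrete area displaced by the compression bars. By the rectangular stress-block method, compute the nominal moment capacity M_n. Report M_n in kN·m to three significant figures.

M_n ≈ 1450 kN·m

Assume both tension and compression steel yield.
Net tension couple steel: A_s − A'_s = 4787 mm².
a = (A_s − A'_s) f_y / (0.85 f'_c b) = 2010540/(0.85 × 37.7 × 400) = 156.85 mm.
c = a/β₁ = 156.85/0.781 = 200.83 mm; ε'_s = 0.003(c − d')/c = 0.0024 ≥ f_y/E_s = 0.0021, so compression steel does yield.
M_n = (A_s − A'_s) f_y (d − a/2) + A'_s f_y (d − d') = [2010540 × (680 − 78.425) + 375060 × (680 − 43)] × 10⁻⁶ = 1209.49 + 238.91 = 1448.40 kN·m.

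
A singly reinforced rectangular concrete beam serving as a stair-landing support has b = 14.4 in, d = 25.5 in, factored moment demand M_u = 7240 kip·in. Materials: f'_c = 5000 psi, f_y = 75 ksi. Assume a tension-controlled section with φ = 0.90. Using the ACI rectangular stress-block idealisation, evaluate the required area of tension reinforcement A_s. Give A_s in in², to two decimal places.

A_s ≈ 4.75 in²

M_n = M_u/φ = 7240/0.90 = 8044.44 kip·in.
From M_n = 0.85 f'_c a b (d − a/2):
a = d − √(d² − 2M_n/(0.85 f'_c b)) = 25.5 − √(25.5² − 2 × 8044.44/(0.85 × 5 × 14.4)) = 5.819 in.
A_s = 0.85 f'_c a b / f_y = 0.85 × 5 × 5.819 × 14.4 / 75 = 4.748 in².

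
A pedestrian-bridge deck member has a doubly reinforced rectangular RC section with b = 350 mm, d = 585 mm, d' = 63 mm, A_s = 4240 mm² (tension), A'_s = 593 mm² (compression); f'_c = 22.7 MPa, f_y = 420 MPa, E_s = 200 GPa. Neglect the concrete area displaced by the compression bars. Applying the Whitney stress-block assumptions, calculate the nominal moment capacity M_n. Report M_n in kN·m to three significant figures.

M_n ≈ 852 kN·m

Assume both tension and compression steel yield.
Net tension couple steel: A_s − A'_s = 3647 mm².
a = (A_s − A'_s) f_y / (0.85 f'_c b) = 1531740/(0.85 × 22.7 × 350) = 226.82 mm.
c = a/β₁ = 226.82/0.85 = 266.85 mm; ε'_s = 0.003(c − d')/c = 0.0023 ≥ f_y/E_s = 0.0021, so compression steel does yield.
M_n = (A_s − A'_s) f_y (d − a/2) + A'_s f_y (d − d') = [1531740 × (585 − 113.41) + 249060 × (585 − 63)] × 10⁻⁶ = 722.35 + 130.01 = 852.36 kN·m.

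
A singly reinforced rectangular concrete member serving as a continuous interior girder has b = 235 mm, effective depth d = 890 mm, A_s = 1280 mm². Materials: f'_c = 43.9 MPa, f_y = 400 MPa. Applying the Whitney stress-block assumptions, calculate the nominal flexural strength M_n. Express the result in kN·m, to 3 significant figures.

T = A_s f_y = 1280 × 400 = 512000 N = 512 kN.
From C = T: a = T/(0.85 f'_c b) = 512000/(0.85 × 43.9 × 235) = 58.39 mm.
M_n = T(d − a/2) = 512 kN × (890 − 29.195) mm = 440.73 kN·m.

M_n ≈ 441 kN·m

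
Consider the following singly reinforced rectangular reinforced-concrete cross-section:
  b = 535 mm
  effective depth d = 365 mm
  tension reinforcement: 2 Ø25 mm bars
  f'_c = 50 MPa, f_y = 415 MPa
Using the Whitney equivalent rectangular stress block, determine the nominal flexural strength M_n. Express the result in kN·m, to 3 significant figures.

A_s = 2 × 491 = 982 mm².
T = A_s f_y = 982 × 415 = 407530 N = 407.53 kN.
From C = T: a = T/(0.85 f'_c b) = 407530/(0.85 × 50 × 535) = 17.92 mm.
M_n = T(d − a/2) = 407.53 kN × (365 − 8.96) mm = 145.10 kN·m.

M_n ≈ 145 kN·m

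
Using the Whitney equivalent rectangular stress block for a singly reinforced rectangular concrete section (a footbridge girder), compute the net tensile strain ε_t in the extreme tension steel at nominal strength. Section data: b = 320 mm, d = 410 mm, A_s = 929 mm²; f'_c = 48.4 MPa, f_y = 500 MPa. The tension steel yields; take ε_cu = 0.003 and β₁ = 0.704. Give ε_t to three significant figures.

ε_t ≈ 0.0215

a = A_s f_y/(0.85 f'_c b) = 35.28 mm.
β₁ = 0.704, so c = a/β₁ = 35.28/0.704 = 50.11 mm.
From the linear strain diagram with ε_cu = 0.003: ε_t = 0.003 (d − c)/c = 0.003 × (410 − 50.11)/50.11 = 0.0215.
Since ε_t ≥ 0.005, the section is tension-controlled.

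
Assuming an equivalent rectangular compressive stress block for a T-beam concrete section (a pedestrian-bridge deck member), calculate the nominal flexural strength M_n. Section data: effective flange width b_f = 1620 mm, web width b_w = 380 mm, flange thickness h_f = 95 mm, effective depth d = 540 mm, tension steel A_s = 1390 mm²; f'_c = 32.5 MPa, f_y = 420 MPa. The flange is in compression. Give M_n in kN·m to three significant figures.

M_n ≈ 311 kN·m

Tension: T = A_s f_y = 1390 × 420 = 583800 N.
Try a within the flange: a = T/(0.85 f'_c b_f) = 583800/(0.85 × 32.5 × 1620) = 13.05 mm.
Since a = 13.05 ≤ h_f = 95 mm, the stress block lies entirely in the flange; analyse as a rectangular beam of width b_f.
M_n = T(d − a/2) = 583800 × (540 − 6.525) = 311.44 × 10⁶ N·mm.
M_n = 311.44 kN·m.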